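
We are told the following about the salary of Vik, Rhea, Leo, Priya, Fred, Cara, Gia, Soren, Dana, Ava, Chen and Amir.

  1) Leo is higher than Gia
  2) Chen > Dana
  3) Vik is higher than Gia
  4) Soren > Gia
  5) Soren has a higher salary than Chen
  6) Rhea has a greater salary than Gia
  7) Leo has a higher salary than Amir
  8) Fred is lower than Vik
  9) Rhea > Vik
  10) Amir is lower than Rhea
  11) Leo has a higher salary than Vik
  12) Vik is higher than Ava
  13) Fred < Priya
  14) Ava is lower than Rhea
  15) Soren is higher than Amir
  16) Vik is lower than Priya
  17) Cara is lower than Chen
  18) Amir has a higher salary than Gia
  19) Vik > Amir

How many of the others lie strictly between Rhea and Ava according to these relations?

1

The relations place Ava below Rhea. An element lies strictly between them when it is forced above Ava and also forced below Rhea.
Above Ava: {Vik, Leo, Priya}. Below Rhea: {Gia, Amir, Fred, Vik}.
Intersection: {Vik} — 1.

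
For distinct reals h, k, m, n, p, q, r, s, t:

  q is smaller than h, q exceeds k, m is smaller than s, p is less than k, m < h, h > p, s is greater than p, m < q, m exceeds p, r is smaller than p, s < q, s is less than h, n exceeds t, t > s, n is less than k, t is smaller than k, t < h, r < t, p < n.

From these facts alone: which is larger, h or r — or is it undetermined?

h

r < p and p < m give r < m.
Then m < s extends the chain to s.
Then s < t extends the chain to t.
Then t < n extends the chain to n.
Then n < k extends the chain to k.
Then k < q extends the chain to q.
With q < h: r < p < m < s < t < n < k < q < h.
So h is larger.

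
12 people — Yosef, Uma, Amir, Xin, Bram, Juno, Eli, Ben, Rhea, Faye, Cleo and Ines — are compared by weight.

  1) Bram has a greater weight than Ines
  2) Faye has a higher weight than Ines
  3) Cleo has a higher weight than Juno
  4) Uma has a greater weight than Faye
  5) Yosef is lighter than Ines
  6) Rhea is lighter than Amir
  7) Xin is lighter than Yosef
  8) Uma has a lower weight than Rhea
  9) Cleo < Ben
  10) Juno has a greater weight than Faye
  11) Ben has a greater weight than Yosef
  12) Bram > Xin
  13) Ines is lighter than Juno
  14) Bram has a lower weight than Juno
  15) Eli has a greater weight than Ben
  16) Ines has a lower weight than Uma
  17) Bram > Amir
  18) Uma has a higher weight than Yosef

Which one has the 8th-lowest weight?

Piecing the relations together gives one ordering: Xin < Yosef < Ines < Faye < Uma < Rhea < Amir < Bram < Juno < Cleo < Ben < Eli.
Counting 8 from the smallest end gives Bram.

Bram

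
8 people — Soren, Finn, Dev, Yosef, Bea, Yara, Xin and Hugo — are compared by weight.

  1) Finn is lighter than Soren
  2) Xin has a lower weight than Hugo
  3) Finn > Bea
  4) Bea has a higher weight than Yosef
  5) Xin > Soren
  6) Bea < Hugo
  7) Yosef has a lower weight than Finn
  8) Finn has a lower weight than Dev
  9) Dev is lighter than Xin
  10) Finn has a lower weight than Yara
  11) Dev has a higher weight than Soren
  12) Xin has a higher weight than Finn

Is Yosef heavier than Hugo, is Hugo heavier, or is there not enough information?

Hugo

Yosef < Bea < Finn < Soren < Dev < Xin < Hugo, by transitivity through Bea, Finn, Soren, Dev, Xin.
So Hugo is heavier.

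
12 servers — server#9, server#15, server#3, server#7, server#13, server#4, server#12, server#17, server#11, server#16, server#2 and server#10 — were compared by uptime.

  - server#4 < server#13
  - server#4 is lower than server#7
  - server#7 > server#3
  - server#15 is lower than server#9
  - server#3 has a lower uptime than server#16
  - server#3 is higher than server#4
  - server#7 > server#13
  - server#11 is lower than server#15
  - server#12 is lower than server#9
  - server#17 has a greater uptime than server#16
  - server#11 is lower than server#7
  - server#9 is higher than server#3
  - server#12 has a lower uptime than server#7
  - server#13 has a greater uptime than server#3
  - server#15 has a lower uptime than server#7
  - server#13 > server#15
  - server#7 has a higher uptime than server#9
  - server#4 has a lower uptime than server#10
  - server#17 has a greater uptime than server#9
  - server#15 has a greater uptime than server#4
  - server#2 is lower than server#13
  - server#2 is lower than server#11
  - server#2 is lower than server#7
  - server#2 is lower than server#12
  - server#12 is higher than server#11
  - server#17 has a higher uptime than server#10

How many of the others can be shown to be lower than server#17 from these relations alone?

The elements the relations force below server#17 are server#4, server#2, server#11, server#3, server#15, server#10, server#12, server#9, server#16 — no chain reaches any other.
That is 9.

9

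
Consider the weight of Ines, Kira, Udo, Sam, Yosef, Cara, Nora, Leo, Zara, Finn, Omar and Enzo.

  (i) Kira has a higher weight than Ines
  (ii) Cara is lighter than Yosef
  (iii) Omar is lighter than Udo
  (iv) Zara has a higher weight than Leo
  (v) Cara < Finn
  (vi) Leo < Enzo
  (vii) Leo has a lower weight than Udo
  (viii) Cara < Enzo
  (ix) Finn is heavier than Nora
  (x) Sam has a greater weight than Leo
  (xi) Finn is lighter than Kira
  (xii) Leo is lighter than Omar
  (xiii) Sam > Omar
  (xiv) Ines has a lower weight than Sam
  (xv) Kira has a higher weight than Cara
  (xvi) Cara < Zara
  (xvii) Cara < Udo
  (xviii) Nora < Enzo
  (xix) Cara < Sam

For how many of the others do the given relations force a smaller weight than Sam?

4

The elements the relations force below Sam are Cara, Leo, Omar, Ines — no chain reaches any other.
That is 4.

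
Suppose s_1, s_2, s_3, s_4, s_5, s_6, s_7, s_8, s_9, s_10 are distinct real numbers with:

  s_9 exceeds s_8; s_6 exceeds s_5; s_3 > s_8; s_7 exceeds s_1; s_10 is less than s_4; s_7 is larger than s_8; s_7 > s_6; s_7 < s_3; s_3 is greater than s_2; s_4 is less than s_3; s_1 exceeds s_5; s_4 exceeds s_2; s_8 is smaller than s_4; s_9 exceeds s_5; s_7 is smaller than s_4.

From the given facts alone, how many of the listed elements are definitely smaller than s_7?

The elements the relations force below s_7 are s_5, s_6, s_1, s_8 — no chain reaches any other.
That is 4.

4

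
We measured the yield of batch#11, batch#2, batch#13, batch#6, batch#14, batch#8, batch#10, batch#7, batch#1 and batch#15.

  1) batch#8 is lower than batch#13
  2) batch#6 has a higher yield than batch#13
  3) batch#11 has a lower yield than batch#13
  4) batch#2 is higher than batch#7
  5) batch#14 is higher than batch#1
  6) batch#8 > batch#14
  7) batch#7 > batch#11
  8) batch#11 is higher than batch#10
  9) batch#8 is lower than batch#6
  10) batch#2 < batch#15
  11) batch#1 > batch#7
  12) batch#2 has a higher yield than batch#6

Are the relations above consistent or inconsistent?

consistent

Every relation is compatible with batch#10 < batch#11 < batch#7 < batch#1 < batch#14 < batch#8 < batch#13 < batch#6 < batch#2 < batch#15; the set is consistent.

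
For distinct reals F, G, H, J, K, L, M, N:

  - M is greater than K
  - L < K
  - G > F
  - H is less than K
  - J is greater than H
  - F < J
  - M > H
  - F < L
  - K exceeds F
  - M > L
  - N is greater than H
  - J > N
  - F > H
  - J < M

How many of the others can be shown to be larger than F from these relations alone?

5

The elements the relations force above F are G, L, K, J, M — no chain reaches any other.
That is 5.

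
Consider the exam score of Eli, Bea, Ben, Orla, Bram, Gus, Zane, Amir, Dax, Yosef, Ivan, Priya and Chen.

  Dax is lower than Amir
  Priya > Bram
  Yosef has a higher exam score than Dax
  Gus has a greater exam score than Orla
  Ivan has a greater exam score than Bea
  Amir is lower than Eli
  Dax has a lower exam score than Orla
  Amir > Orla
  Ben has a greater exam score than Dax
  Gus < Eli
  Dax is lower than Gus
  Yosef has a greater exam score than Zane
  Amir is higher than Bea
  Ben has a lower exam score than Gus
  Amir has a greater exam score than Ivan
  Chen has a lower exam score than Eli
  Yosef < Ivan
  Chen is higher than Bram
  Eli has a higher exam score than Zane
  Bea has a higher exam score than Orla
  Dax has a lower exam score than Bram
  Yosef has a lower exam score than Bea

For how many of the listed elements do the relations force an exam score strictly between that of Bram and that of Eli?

1

The relations place Bram below Eli. An element lies strictly between them when it is forced above Bram and also forced below Eli.
Above Bram: {Priya, Chen}. Below Eli: {Dax, Zane, Orla, Ben, Yosef, Bea, Gus, Ivan, Chen, Amir}.
Intersection: {Chen} — 1.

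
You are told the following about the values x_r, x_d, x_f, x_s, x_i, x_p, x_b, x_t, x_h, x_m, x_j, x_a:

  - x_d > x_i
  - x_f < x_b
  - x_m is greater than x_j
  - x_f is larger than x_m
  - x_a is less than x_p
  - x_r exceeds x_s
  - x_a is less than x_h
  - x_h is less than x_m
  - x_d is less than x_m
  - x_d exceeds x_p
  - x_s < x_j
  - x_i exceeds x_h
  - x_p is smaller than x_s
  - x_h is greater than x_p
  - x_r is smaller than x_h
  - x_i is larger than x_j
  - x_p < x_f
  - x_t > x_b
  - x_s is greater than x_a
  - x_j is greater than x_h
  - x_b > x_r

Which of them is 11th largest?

The consecutive relations fix a unique order: x_a < x_p < x_s < x_r < x_h < x_j < x_i < x_d < x_m < x_f < x_b < x_t.
Counting 11 from the largest end gives x_p.

x_p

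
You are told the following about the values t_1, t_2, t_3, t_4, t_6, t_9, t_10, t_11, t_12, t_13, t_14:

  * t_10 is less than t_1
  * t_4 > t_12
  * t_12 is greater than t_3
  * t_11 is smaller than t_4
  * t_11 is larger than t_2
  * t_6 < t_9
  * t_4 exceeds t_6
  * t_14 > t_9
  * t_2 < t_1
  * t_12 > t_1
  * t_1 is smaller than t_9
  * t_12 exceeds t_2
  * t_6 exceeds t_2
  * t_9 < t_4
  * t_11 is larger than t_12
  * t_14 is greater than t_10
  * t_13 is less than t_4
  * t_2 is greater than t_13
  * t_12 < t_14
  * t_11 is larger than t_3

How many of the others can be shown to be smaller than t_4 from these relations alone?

Directly below t_4: t_13, t_12, t_11, t_6, t_9.
One step further: t_2, t_3, t_1 (8 so far).
One step further: t_10 (9 so far).
No other element is forced below t_4 by the given relations, so the count is 9.

9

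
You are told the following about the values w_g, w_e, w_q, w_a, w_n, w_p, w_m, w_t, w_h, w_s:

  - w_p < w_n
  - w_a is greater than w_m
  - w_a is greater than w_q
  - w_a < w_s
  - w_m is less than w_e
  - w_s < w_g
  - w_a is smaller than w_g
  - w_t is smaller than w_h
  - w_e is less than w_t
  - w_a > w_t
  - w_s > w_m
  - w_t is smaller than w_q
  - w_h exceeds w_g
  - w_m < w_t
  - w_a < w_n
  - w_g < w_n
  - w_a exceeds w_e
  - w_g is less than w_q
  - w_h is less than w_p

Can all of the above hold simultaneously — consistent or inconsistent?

inconsistent

Chaining the given relations yields w_q < w_a < w_s < w_g, so w_q < w_g. But one relation states w_g < w_q. These cannot both hold.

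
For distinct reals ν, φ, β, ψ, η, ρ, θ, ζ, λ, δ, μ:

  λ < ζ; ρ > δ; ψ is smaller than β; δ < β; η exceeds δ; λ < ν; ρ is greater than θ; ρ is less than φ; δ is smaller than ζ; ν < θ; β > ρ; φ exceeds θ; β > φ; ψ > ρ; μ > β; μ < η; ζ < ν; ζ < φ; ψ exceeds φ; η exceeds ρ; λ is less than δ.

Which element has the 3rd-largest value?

Chaining the given pairs: λ < δ < ζ < ν < θ < ρ < φ < ψ < β < μ < η.
Counting 3 from the largest end gives β.

β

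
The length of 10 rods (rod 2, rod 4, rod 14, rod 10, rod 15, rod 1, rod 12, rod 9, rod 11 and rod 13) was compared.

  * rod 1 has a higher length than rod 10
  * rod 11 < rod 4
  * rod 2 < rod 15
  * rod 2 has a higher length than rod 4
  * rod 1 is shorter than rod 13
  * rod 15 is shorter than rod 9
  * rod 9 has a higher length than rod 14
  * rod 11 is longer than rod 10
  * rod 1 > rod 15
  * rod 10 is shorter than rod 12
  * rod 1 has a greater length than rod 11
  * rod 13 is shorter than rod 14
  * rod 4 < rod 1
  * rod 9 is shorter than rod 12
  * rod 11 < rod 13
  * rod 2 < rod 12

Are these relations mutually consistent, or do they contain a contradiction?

consistent

Every relation is compatible with rod 10 < rod 11 < rod 4 < rod 2 < rod 15 < rod 1 < rod 13 < rod 14 < rod 9 < rod 12; the set is consistent.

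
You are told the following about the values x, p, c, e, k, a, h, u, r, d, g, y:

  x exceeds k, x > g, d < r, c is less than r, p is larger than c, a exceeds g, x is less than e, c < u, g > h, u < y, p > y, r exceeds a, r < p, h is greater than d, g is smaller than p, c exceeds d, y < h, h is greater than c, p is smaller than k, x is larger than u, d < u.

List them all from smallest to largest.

d < c < u < y < h < g < a < r < p < k < x < e

Nothing is placed below d, so it is least; from there d < c; c < u; u < y; y < h; h < g; g < a; a < r; r < p; p < k; k < x; x < e, each given directly.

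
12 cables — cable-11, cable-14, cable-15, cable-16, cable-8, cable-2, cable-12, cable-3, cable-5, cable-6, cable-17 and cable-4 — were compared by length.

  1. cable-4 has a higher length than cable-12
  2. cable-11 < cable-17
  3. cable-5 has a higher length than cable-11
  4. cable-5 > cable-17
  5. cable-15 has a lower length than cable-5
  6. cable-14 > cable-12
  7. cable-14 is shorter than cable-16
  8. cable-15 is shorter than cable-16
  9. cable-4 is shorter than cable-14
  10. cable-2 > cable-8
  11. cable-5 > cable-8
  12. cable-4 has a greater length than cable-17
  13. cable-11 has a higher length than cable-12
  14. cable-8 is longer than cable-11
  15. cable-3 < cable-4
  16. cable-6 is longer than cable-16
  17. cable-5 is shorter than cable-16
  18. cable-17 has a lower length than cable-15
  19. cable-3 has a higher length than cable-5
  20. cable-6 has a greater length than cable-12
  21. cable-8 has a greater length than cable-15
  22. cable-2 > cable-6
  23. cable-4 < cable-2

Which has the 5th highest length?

Chaining the given pairs: cable-12 < cable-11 < cable-17 < cable-15 < cable-8 < cable-5 < cable-3 < cable-4 < cable-14 < cable-16 < cable-6 < cable-2.
The 5th largest is cable-4.

cable-4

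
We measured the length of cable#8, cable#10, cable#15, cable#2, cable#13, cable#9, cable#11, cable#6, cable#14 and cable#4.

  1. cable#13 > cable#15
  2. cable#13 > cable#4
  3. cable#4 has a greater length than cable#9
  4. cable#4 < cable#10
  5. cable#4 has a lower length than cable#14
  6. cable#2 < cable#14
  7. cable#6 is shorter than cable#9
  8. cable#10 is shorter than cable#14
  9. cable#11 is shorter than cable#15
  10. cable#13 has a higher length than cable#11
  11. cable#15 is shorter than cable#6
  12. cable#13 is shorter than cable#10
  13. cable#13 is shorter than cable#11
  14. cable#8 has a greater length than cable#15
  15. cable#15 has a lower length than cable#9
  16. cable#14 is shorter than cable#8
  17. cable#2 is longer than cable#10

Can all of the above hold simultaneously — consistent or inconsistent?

We have cable#13 < cable#11 stated directly, yet also cable#11 < cable#15 < cable#6 < cable#9 < cable#4 < cable#13 by chaining the others — so cable#11 < cable#13. Contradiction.

inconsistent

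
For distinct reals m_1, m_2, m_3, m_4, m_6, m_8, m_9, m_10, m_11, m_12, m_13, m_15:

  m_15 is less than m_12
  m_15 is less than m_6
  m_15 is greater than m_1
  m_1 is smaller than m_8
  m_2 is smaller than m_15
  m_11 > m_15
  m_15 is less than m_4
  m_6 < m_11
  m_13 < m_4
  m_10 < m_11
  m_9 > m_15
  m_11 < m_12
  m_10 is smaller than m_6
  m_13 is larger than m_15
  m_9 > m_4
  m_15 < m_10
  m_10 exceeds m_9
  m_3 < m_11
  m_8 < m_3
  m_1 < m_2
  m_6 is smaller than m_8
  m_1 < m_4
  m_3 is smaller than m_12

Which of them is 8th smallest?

m_6

Piecing the relations together gives one ordering: m_1 < m_2 < m_15 < m_13 < m_4 < m_9 < m_10 < m_6 < m_8 < m_3 < m_11 < m_12.
The 8th smallest is m_6.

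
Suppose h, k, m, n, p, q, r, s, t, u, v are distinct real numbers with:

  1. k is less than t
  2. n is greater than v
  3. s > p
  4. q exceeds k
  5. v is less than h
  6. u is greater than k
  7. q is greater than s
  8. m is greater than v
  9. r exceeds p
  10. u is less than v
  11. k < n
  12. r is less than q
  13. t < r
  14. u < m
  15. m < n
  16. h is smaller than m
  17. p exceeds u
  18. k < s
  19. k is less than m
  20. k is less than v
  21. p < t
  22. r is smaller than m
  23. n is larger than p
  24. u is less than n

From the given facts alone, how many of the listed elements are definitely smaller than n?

From n the given relations immediately reach k, u, p, v, m.
From those, h, r — 7 in total.
From those, t — 8 in total.
No other element is forced below n by the given relations, so the count is 8.

8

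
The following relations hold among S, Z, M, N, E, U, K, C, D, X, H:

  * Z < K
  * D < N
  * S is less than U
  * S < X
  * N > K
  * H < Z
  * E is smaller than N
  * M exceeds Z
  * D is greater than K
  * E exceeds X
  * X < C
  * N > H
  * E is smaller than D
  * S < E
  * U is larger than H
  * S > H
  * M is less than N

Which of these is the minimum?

Chaining upward from H: directly above it, Z, S, N, U; then M, K, X, E; then D, C.
That covers every other element, and nothing is given below H, so H is the minimum.

H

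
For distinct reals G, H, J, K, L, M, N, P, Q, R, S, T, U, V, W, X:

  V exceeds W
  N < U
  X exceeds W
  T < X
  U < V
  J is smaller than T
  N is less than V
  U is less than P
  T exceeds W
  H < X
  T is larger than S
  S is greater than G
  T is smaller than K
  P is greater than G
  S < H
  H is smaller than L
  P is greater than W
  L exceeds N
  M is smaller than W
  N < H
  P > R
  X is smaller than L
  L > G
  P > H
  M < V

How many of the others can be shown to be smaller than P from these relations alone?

8

Directly below P: G, W, U, H, R.
One step further: N, M, S (8 so far).
No other element is forced below P by the given relations, so the count is 8.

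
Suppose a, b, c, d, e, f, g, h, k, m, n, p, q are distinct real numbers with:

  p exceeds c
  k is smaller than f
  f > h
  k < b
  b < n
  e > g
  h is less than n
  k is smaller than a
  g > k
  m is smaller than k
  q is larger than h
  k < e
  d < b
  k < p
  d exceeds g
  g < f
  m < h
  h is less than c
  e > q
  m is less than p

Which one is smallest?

h is not least since m < h; c is not least since h < c; k is not least since m < k; a is not least since k < a; q is not least since h < q; g is not least since k < g; e is not least since k < e; d is not least since g < d; b is not least since d < b; n is not least since b < n; f is not least since g < f; p is not least since k < p.
Only m has nothing below it, so m is the smallest.

m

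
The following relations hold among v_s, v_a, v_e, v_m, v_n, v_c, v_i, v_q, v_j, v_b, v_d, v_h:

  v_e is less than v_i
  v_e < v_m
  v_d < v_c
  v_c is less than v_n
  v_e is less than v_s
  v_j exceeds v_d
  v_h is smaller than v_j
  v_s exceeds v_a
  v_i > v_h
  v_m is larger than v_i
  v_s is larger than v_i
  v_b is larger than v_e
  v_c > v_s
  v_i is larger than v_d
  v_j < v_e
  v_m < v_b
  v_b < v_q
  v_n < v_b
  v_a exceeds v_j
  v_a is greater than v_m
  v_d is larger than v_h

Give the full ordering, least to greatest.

The consecutive links are each given: v_h < v_d; v_d < v_j; v_j < v_e; v_e < v_i; v_i < v_m; v_m < v_a; v_a < v_s; v_s < v_c; v_c < v_n; v_n < v_b; v_b < v_q.

v_h < v_d < v_j < v_e < v_i < v_m < v_a < v_s < v_c < v_n < v_b < v_q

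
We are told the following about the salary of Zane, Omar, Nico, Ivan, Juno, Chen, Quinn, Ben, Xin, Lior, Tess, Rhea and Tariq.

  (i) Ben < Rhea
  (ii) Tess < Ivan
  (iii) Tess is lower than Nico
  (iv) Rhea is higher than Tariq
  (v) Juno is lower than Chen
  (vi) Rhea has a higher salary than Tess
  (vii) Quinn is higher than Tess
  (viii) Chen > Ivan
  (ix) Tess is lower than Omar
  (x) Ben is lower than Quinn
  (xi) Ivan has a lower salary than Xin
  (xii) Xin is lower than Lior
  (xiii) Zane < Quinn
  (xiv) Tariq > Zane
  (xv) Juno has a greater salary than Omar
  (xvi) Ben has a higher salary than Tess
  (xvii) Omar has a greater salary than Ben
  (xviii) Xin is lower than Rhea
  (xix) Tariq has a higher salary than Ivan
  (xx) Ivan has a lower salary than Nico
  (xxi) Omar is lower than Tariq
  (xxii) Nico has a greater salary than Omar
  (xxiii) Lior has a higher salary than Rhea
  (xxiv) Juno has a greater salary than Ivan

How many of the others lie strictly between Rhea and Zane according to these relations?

The relations place Zane below Rhea. An element lies strictly between them when it is forced above Zane and also forced below Rhea.
Above Zane: {Tariq, Lior, Quinn}. Below Rhea: {Tess, Ben, Omar, Ivan, Xin, Tariq}.
Intersection: {Tariq} — 1.

1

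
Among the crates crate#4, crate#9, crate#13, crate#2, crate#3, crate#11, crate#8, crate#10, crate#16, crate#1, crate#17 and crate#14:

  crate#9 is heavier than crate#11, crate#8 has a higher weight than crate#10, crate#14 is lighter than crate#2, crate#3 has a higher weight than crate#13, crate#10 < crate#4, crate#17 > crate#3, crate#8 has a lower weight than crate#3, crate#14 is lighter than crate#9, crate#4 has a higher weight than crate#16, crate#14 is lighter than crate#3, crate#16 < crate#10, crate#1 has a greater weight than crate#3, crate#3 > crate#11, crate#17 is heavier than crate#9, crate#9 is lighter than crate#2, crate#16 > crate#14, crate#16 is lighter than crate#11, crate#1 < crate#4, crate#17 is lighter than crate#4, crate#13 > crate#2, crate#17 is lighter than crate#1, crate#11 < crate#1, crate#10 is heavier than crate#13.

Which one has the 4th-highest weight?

crate#3

Chaining the given pairs: crate#14 < crate#16 < crate#11 < crate#9 < crate#2 < crate#13 < crate#10 < crate#8 < crate#3 < crate#17 < crate#1 < crate#4.
The 4th largest is crate#3.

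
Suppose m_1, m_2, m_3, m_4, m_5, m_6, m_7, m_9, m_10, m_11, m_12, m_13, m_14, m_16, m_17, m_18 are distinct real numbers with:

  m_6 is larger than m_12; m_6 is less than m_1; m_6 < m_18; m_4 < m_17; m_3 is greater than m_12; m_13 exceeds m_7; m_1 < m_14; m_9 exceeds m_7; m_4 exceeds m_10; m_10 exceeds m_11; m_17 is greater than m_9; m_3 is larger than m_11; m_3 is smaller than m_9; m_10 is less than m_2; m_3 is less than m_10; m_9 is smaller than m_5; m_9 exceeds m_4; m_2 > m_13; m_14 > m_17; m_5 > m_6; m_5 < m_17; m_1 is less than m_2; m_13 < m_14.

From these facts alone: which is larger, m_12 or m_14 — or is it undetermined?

m_14

m_12 < m_3 < m_10 < m_4 < m_9 < m_5 < m_17 < m_14, by transitivity through m_3, m_10, m_4, m_9, m_5, m_17.
So m_14 is larger.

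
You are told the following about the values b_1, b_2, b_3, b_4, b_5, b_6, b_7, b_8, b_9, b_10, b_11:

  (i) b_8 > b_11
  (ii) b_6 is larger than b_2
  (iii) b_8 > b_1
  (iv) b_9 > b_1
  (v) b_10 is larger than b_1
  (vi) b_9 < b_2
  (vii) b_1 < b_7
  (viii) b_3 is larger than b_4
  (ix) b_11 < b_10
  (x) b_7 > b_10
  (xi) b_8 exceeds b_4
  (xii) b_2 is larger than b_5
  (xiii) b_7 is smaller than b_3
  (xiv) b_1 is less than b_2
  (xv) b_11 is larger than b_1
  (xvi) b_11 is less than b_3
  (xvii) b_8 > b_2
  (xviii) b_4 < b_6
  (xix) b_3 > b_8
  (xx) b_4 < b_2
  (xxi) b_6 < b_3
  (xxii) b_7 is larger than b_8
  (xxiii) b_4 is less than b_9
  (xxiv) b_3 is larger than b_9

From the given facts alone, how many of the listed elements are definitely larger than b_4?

6

Directly above b_4: b_9, b_2, b_8, b_6, b_3.
One step further: b_7 (6 so far).
No other element is forced above b_4 by the given relations, so the count is 6.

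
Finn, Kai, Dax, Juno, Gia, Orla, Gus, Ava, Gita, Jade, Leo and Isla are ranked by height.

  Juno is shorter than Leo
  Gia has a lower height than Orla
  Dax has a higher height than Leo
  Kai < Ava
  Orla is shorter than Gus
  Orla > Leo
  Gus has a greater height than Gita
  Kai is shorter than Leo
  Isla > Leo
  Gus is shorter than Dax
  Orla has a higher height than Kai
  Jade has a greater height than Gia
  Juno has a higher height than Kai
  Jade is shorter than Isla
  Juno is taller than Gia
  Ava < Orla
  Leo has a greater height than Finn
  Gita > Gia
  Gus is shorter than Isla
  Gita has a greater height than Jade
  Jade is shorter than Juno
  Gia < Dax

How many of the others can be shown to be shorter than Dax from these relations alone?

10

Directly below Dax: Gia, Leo, Gus.
One step further: Kai, Finn, Juno, Orla, Gita (8 so far).
One step further: Jade, Ava (10 so far).
No other element is forced below Dax by the given relations, so the count is 10.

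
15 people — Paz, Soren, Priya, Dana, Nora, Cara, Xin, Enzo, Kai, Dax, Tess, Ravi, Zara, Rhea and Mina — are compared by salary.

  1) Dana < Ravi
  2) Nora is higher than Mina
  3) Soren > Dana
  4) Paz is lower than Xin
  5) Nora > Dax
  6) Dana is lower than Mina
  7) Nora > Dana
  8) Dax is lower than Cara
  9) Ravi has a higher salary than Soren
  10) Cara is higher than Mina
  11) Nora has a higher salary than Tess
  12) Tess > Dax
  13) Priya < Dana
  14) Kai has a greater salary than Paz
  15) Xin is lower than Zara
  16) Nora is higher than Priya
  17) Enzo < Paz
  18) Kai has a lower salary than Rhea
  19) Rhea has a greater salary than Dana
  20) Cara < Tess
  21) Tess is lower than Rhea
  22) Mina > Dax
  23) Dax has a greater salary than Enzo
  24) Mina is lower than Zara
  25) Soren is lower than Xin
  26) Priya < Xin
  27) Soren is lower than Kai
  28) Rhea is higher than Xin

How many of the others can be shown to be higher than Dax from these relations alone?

From Dax the given relations immediately reach Mina, Cara, Tess, Nora.
From those, Zara, Rhea — 6 in total.
No other element is forced above Dax by the given relations, so the count is 6.

6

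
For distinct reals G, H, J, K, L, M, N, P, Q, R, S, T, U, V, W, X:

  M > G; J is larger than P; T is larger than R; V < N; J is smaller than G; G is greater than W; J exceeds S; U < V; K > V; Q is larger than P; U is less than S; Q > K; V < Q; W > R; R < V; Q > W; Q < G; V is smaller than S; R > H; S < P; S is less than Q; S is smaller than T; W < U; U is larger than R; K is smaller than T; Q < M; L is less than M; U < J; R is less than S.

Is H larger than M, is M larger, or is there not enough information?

M

Chaining the given relations: H < R < W < U < V < S < P < Q < G < M.
So M is larger.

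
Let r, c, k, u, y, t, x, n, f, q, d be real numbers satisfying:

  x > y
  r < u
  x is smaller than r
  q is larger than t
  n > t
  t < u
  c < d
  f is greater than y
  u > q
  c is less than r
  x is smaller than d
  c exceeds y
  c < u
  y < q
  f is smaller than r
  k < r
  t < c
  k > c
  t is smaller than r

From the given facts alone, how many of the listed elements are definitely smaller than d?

Directly below d: x, c.
One step further: y, t (4 so far).
No other element is forced below d by the given relations, so the count is 4.

4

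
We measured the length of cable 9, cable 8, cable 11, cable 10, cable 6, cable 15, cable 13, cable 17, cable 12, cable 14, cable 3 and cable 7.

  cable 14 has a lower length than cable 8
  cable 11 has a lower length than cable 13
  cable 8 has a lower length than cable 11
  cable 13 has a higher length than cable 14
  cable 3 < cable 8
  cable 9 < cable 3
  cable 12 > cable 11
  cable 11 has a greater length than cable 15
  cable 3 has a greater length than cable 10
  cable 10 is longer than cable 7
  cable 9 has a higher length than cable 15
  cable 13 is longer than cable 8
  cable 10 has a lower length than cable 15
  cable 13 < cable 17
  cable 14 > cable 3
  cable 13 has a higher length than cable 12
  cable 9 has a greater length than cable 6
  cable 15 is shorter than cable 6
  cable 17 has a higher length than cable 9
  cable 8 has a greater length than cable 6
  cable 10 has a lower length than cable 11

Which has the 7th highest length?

The consecutive relations fix a unique order: cable 7 < cable 10 < cable 15 < cable 6 < cable 9 < cable 3 < cable 14 < cable 8 < cable 11 < cable 12 < cable 13 < cable 17.
Counting 7 from the largest end gives cable 3.

cable 3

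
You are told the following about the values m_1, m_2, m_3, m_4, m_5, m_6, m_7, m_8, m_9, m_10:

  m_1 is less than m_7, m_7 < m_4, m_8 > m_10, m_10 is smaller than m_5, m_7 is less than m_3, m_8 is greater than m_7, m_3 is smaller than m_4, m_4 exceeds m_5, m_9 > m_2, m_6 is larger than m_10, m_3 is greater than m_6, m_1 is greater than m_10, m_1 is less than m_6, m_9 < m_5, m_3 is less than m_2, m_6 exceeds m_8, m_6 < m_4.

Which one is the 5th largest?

Piecing the relations together gives one ordering: m_10 < m_1 < m_7 < m_8 < m_6 < m_3 < m_2 < m_9 < m_5 < m_4.
Counting 5 from the largest end gives m_3.

m_3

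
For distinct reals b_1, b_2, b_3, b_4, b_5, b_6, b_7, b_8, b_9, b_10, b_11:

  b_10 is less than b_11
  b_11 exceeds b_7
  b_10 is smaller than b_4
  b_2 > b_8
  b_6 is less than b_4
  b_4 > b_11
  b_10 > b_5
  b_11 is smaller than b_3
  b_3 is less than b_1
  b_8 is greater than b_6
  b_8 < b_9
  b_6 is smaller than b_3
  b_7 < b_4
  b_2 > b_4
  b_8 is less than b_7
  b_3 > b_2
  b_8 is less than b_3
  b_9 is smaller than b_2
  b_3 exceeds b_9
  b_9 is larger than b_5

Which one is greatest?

b_1

Chaining downward from b_1: directly below it, b_3; then b_6, b_8, b_9, b_11, b_2; then b_5, b_10, b_7, b_4.
That covers every other element, and nothing is given above b_1, so b_1 is the greatest.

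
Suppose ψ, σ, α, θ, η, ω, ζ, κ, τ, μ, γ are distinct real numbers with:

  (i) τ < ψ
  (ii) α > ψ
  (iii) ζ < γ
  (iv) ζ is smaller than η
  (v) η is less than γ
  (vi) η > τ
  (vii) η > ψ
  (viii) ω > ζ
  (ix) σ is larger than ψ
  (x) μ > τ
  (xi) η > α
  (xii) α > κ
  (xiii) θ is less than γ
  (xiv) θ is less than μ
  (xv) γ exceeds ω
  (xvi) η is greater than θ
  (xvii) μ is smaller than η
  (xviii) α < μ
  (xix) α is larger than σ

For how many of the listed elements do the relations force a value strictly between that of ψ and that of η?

3

The relations place ψ below η. An element lies strictly between them when it is forced above ψ and also forced below η.
Above ψ: {σ, α, μ, γ}. Below η: {κ, τ, σ, α, ζ, θ, μ}.
Intersection: {σ, α, μ} — 3.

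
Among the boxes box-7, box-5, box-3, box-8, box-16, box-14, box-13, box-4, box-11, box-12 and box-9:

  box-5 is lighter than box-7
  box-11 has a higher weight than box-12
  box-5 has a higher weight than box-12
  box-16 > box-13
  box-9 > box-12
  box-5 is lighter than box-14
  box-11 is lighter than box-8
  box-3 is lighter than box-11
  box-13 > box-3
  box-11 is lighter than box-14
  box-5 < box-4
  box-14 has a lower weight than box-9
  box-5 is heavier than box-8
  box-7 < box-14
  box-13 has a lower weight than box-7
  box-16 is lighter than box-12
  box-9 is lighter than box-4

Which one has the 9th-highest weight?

Chaining the given pairs: box-3 < box-13 < box-16 < box-12 < box-11 < box-8 < box-5 < box-7 < box-14 < box-9 < box-4.
Counting 9 from the largest end gives box-16.

box-16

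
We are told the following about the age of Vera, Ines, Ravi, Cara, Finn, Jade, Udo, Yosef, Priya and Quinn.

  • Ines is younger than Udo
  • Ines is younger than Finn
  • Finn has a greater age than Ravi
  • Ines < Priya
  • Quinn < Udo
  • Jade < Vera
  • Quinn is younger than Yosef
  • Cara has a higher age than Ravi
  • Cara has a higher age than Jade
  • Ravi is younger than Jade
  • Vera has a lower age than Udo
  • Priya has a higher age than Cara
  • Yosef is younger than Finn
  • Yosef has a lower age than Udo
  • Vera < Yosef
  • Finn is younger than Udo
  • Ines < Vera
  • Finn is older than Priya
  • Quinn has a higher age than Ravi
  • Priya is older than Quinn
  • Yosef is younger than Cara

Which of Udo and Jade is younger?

Jade

Chaining the given relations: Jade < Vera < Yosef < Cara < Priya < Finn < Udo.
So Jade < Udo; Jade is the younger of the two.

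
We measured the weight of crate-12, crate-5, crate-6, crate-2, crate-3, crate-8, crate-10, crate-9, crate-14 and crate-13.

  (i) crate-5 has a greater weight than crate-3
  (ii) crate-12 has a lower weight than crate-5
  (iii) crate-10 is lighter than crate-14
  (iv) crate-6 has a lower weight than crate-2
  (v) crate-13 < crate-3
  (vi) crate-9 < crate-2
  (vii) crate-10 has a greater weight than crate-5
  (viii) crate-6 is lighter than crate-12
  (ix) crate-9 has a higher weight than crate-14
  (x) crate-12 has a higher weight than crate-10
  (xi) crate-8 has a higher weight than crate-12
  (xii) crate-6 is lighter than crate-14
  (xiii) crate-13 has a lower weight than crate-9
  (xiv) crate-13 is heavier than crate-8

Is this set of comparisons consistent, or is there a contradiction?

We have crate-10 < crate-12 stated directly, yet also crate-12 < crate-8 < crate-13 < crate-3 < crate-5 < crate-10 by chaining the others — so crate-12 < crate-10. Contradiction.

inconsistent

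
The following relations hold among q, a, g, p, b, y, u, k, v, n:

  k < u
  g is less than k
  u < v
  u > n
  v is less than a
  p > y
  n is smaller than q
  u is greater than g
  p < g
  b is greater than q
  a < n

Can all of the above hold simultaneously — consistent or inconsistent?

inconsistent

Chaining the given relations yields u < v < a < n, so u < n. But one relation states n < u. These cannot both hold.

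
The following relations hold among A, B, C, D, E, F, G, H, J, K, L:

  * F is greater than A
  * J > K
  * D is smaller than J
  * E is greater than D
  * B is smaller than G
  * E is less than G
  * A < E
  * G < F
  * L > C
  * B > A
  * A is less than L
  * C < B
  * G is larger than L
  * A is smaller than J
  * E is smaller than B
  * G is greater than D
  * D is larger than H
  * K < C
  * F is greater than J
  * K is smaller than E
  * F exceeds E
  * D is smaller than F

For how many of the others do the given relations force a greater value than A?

6

Directly above A: E, J, B, L, F.
One step further: G (6 so far).
Nothing else is reachable above A; 6 in all.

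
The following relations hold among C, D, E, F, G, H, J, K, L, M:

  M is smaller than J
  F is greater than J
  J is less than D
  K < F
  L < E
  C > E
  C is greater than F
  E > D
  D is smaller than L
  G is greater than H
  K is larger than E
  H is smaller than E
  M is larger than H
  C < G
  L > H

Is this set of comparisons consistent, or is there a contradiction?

Every relation is compatible with H < M < J < D < L < E < K < F < C < G; the set is consistent.

consistent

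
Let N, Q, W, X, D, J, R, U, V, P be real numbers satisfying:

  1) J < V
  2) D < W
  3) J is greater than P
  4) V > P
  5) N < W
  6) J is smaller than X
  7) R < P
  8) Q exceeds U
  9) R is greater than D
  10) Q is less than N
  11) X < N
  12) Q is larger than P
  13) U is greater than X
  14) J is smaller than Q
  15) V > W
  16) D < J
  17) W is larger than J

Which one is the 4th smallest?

J

The consecutive relations fix a unique order: D < R < P < J < X < U < Q < N < W < V.
The 4th smallest is J.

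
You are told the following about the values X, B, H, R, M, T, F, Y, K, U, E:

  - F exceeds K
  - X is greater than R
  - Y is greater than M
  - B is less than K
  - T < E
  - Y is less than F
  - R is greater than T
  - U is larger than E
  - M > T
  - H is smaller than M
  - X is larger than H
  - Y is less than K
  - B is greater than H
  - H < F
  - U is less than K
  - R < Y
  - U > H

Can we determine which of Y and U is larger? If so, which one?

undetermined

Following every chain through U: above U we get K, F; below U we get T, H, E.
Y is not reached, and no chain runs the other way from Y to U.
So the given relations leave the order of U and Y undetermined.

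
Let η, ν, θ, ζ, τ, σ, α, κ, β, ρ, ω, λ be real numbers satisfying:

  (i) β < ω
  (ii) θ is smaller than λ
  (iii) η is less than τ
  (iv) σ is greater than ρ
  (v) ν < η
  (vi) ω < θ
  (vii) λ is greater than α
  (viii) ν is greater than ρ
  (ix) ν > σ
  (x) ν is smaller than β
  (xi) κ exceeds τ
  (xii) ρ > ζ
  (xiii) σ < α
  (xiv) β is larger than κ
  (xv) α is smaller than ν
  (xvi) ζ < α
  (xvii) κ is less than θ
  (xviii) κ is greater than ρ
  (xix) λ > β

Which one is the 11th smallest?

θ

Chaining the given pairs: ζ < ρ < σ < α < ν < η < τ < κ < β < ω < θ < λ.
The 11th smallest is θ.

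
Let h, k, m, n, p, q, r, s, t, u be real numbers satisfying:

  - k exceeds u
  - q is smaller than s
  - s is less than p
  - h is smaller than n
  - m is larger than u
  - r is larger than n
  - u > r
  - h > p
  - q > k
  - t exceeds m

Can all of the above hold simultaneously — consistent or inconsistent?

inconsistent

We have u < k stated directly, yet also k < q < s < p < h < n < r < u by chaining the others — so k < u. Contradiction.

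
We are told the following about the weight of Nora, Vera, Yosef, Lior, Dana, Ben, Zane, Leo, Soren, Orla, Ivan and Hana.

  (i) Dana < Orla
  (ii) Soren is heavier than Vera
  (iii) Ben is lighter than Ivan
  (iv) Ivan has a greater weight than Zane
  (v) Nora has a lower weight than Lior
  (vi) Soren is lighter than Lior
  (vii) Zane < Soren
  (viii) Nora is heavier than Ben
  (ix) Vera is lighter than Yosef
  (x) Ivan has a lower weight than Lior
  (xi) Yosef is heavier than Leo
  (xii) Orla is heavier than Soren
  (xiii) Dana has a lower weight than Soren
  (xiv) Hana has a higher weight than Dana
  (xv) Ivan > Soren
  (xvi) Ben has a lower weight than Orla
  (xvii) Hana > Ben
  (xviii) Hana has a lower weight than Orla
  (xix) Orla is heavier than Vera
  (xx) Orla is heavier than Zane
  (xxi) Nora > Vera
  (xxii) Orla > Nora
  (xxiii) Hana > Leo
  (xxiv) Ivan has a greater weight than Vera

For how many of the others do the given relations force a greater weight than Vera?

Directly above Vera: Nora, Yosef, Soren, Orla, Ivan.
One step further: Lior (6 so far).
No other element is forced above Vera by the given relations, so the count is 6.

6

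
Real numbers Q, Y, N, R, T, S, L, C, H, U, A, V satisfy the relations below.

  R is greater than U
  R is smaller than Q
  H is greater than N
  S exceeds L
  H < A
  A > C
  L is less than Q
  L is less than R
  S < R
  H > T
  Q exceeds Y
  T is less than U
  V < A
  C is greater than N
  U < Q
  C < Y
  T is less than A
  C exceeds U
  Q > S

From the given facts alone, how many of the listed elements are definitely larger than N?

5

Directly above N: H, C.
One step further: Y, A (4 so far).
One step further: Q (5 so far).
Nothing else is reachable above N; 5 in all.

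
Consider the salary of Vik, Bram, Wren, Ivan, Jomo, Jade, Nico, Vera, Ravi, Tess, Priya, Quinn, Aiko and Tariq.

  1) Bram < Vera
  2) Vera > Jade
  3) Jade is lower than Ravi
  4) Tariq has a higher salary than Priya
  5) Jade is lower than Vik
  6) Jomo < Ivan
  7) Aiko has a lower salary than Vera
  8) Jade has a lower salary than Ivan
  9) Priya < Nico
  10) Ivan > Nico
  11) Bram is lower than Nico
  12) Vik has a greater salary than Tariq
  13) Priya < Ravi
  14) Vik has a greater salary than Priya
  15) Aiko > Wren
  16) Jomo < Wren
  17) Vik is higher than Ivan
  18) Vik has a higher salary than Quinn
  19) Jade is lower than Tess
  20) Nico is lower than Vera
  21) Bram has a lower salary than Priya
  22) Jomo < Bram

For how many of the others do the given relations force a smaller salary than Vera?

The elements the relations force below Vera are Jomo, Wren, Bram, Jade, Priya, Nico, Aiko — no chain reaches any other.
That is 7.

7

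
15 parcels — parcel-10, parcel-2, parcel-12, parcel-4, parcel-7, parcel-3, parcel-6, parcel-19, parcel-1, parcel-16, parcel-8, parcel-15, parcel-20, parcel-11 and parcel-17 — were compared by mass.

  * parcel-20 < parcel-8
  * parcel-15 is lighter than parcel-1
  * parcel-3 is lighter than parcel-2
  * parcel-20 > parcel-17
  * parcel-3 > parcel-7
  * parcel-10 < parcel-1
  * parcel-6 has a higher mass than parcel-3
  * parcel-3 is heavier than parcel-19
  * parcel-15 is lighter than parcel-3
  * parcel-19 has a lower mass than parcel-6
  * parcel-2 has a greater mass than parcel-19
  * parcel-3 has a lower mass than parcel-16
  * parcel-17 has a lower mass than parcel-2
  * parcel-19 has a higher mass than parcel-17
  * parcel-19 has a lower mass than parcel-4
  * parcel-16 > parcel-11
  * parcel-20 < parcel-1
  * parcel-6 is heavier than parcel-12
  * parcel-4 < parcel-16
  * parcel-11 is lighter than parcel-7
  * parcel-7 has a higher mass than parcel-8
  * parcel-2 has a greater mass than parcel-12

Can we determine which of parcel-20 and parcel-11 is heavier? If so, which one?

Following every chain through parcel-11: above parcel-11 we get parcel-7, parcel-3, parcel-16, parcel-2, parcel-6.
parcel-20 is not reached, and no chain runs the other way from parcel-20 to parcel-11.
So the given relations leave the order of parcel-11 and parcel-20 undetermined.

undetermined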